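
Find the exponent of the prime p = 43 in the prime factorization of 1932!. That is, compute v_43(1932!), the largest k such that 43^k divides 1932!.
v_43(1932!) = 45

Legendre's formula: v_p(n!) = Σ_{k ≥ 1} ⌊n / p^k⌋. For p = 43, n = 1932, the terms are:
  ⌊1932/43^1⌋ = ⌊1932/43⌋ = 44
  ⌊1932/43^2⌋ = ⌊1932/1849⌋ = 1
(the next term ⌊1932/43^3⌋ = 0, terminating the sum). Summing: v_43(1932!) = 44 + 1 = 45.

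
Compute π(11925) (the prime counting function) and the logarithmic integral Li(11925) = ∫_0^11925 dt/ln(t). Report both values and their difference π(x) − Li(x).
π(11925) = 1428;  Li(11925) ≈ 1453.11;  π(x) − Li(x) ≈ -25.11.

Direct count of primes ≤ 11925 gives π(11925) = 1428. Numerical evaluation of the logarithmic integral gives Li(11925) ≈ 1453.11. The difference π(x) − Li(x) ≈ -25.11 is typically negative for small/moderate x (Li(x) overestimates), though Littlewood's theorem shows this sign changes infinitely often.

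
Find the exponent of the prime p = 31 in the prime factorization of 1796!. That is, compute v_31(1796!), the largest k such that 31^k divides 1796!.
v_31(1796!) = 58

Legendre's formula: v_p(n!) = Σ_{k ≥ 1} ⌊n / p^k⌋. For p = 31, n = 1796, the terms are:
  ⌊1796/31^1⌋ = ⌊1796/31⌋ = 57
  ⌊1796/31^2⌋ = ⌊1796/961⌋ = 1
(the next term ⌊1796/31^3⌋ = 0, terminating the sum). Summing: v_31(1796!) = 57 + 1 = 58.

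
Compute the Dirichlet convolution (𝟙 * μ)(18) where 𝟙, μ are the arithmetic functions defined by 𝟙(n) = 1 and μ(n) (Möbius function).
(𝟙 * μ)(18) = 0

Divisors of 18: [1, 2, 3, 6, 9, 18]. For each d | 18:
  d = 1: 𝟙(1) · μ(18/1) = 1 · 0 = 0
  d = 2: 𝟙(2) · μ(18/2) = 1 · 0 = 0
  d = 3: 𝟙(3) · μ(18/3) = 1 · 1 = 1
  d = 6: 𝟙(6) · μ(18/6) = 1 · -1 = -1
  d = 9: 𝟙(9) · μ(18/9) = 1 · -1 = -1
  d = 18: 𝟙(18) · μ(18/18) = 1 · 1 = 1
Summing: (𝟙 * μ)(18) = 0 + 0 + 1 + -1 + -1 + 1 = 0.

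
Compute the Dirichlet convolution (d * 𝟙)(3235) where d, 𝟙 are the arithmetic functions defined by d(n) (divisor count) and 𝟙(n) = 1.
(d * 𝟙)(3235) = 9

Divisors of 3235: [1, 5, 647, 3235]. For each d | 3235:
  d = 1: d(1) · 𝟙(3235/1) = 1 · 1 = 1
  d = 5: d(5) · 𝟙(3235/5) = 2 · 1 = 2
  d = 647: d(647) · 𝟙(3235/647) = 2 · 1 = 2
  d = 3235: d(3235) · 𝟙(3235/3235) = 4 · 1 = 4
Summing: (d * 𝟙)(3235) = 1 + 2 + 2 + 4 = 9.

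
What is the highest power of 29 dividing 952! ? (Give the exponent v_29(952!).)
v_29(952!) = 33

Legendre's formula: v_p(n!) = Σ_{k ≥ 1} ⌊n / p^k⌋. For p = 29, n = 952, the terms are:
  ⌊952/29^1⌋ = ⌊952/29⌋ = 32
  ⌊952/29^2⌋ = ⌊952/841⌋ = 1
(the next term ⌊952/29^3⌋ = 0, terminating the sum). Summing: v_29(952!) = 32 + 1 = 33.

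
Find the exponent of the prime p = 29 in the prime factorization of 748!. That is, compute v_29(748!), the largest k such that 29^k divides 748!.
v_29(748!) = 25

Legendre's formula: v_p(n!) = Σ_{k ≥ 1} ⌊n / p^k⌋. For p = 29, n = 748, the terms are:
  ⌊748/29^1⌋ = ⌊748/29⌋ = 25
(the next term ⌊748/29^2⌋ = 0, terminating the sum). Summing: v_29(748!) = 25 = 25.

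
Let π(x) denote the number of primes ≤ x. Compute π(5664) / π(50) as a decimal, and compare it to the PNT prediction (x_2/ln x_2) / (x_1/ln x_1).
π(5664)/π(50) = 746/15 ≈ 49.7333;  PNT prediction ≈ 51.2798.

π(50) = 15 and π(5664) = 746, so π(5664)/π(50) ≈ 49.7333. The PNT-predicted ratio is (5664/ln(5664)) / (50/ln(50)) ≈ 51.2798. The two agree to within a few percent, as expected.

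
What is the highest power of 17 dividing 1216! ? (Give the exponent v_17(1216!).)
v_17(1216!) = 75

Legendre's formula: v_p(n!) = Σ_{k ≥ 1} ⌊n / p^k⌋. For p = 17, n = 1216, the terms are:
  ⌊1216/17^1⌋ = ⌊1216/17⌋ = 71
  ⌊1216/17^2⌋ = ⌊1216/289⌋ = 4
(the next term ⌊1216/17^3⌋ = 0, terminating the sum). Summing: v_17(1216!) = 71 + 4 = 75.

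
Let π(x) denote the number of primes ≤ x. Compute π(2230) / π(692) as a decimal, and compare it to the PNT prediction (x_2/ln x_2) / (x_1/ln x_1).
π(2230)/π(692) = 331/125 ≈ 2.6480;  PNT prediction ≈ 2.7334.

π(692) = 125 and π(2230) = 331, so π(2230)/π(692) ≈ 2.6480. The PNT-predicted ratio is (2230/ln(2230)) / (692/ln(692)) ≈ 2.7334. The two agree to within a few percent, as expected.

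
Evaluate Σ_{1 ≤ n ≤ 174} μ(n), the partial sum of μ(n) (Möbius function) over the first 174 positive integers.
Σ_{n ≤ 174} μ(n) = -4

Compute μ(n) for each 1 ≤ n ≤ 174: μ(1) = 1, μ(2) = -1, μ(3) = -1, μ(4) = 0, μ(5) = -1, μ(6) = 1, μ(7) = -1, μ(8) = 0, μ(9) = 0, μ(10) = 1, μ(11) = -1, μ(12) = 0, μ(13) = -1, μ(14) = 1, μ(15) = 1, μ(16) = 0, μ(17) = -1, μ(18) = 0, μ(19) = -1, μ(20) = 0, μ(21) = 1, μ(22) = 1, μ(23) = -1, μ(24) = 0, μ(25) = 0, μ(26) = 1, μ(27) = 0, μ(28) = 0, μ(29) = -1, μ(30) = -1, μ(31) = -1, μ(32) = 0, μ(33) = 1, μ(34) = 1, μ(35) = 1, μ(36) = 0, μ(37) = -1, μ(38) = 1, μ(39) = 1, μ(40) = 0, μ(41) = -1, μ(42) = -1, μ(43) = -1, μ(44) = 0, μ(45) = 0, μ(46) = 1, μ(47) = -1, μ(48) = 0, μ(49) = 0, μ(50) = 0, μ(51) = 1, μ(52) = 0, μ(53) = -1, μ(54) = 0, μ(55) = 1, μ(56) = 0, μ(57) = 1, μ(58) = 1, μ(59) = -1, μ(60) = 0, μ(61) = -1, μ(62) = 1, μ(63) = 0, μ(64) = 0, μ(65) = 1, μ(66) = -1, μ(67) = -1, μ(68) = 0, μ(69) = 1, μ(70) = -1, μ(71) = -1, μ(72) = 0, μ(73) = -1, μ(74) = 1, μ(75) = 0, μ(76) = 0, μ(77) = 1, μ(78) = -1, μ(79) = -1, μ(80) = 0, μ(81) = 0, μ(82) = 1, μ(83) = -1, μ(84) = 0, μ(85) = 1, μ(86) = 1, μ(87) = 1, μ(88) = 0, μ(89) = -1, μ(90) = 0, μ(91) = 1, μ(92) = 0, μ(93) = 1, μ(94) = 1, μ(95) = 1, μ(96) = 0, μ(97) = -1, μ(98) = 0, μ(99) = 0, μ(100) = 0, μ(101) = -1, μ(102) = -1, μ(103) = -1, μ(104) = 0, μ(105) = -1, μ(106) = 1, μ(107) = -1, μ(108) = 0, μ(109) = -1, μ(110) = -1, μ(111) = 1, μ(112) = 0, μ(113) = -1, μ(114) = -1, μ(115) = 1, μ(116) = 0, μ(117) = 0, μ(118) = 1, μ(119) = 1, μ(120) = 0, μ(121) = 0, μ(122) = 1, μ(123) = 1, μ(124) = 0, μ(125) = 0, μ(126) = 0, μ(127) = -1, μ(128) = 0, μ(129) = 1, μ(130) = -1, μ(131) = -1, μ(132) = 0, μ(133) = 1, μ(134) = 1, μ(135) = 0, μ(136) = 0, μ(137) = -1, μ(138) = -1, μ(139) = -1, μ(140) = 0, μ(141) = 1, μ(142) = 1, μ(143) = 1, μ(144) = 0, μ(145) = 1, μ(146) = 1, μ(147) = 0, μ(148) = 0, μ(149) = -1, μ(150) = 0, μ(151) = -1, μ(152) = 0, μ(153) = 0, μ(154) = -1, μ(155) = 1, μ(156) = 0, μ(157) = -1, μ(158) = 1, μ(159) = 1, μ(160) = 0, μ(161) = 1, μ(162) = 0, μ(163) = -1, μ(164) = 0, μ(165) = -1, μ(166) = 1, μ(167) = -1, μ(168) = 0, μ(169) = 0, μ(170) = -1, μ(171) = 0, μ(172) = 0, μ(173) = -1, μ(174) = -1. Summing all 174 values: -4. (Mertens function M(x) = Σ_{n ≤ x} μ(n); on average M(x) should be small (PNT ⟺ M(x) = o(x)).)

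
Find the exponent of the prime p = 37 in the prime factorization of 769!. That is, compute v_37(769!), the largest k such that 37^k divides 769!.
v_37(769!) = 20

Legendre's formula: v_p(n!) = Σ_{k ≥ 1} ⌊n / p^k⌋. For p = 37, n = 769, the terms are:
  ⌊769/37^1⌋ = ⌊769/37⌋ = 20
(the next term ⌊769/37^2⌋ = 0, terminating the sum). Summing: v_37(769!) = 20 = 20.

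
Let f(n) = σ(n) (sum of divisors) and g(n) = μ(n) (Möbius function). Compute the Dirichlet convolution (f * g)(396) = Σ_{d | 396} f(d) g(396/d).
(σ * μ)(396) = 396

Divisors of 396: [1, 2, 3, 4, 6, 9, 11, 12, 18, 22, 33, 36, 44, 66, 99, 132, 198, 396]. For each d | 396:
  d = 1: σ(1) · μ(396/1) = 1 · 0 = 0
  d = 2: σ(2) · μ(396/2) = 3 · 0 = 0
  d = 3: σ(3) · μ(396/3) = 4 · 0 = 0
  d = 4: σ(4) · μ(396/4) = 7 · 0 = 0
  d = 6: σ(6) · μ(396/6) = 12 · -1 = -12
  d = 9: σ(9) · μ(396/9) = 13 · 0 = 0
  d = 11: σ(11) · μ(396/11) = 12 · 0 = 0
  d = 12: σ(12) · μ(396/12) = 28 · 1 = 28
  d = 18: σ(18) · μ(396/18) = 39 · 1 = 39
  d = 22: σ(22) · μ(396/22) = 36 · 0 = 0
  d = 33: σ(33) · μ(396/33) = 48 · 0 = 0
  d = 36: σ(36) · μ(396/36) = 91 · -1 = -91
  d = 44: σ(44) · μ(396/44) = 84 · 0 = 0
  d = 66: σ(66) · μ(396/66) = 144 · 1 = 144
  d = 99: σ(99) · μ(396/99) = 156 · 0 = 0
  d = 132: σ(132) · μ(396/132) = 336 · -1 = -336
  d = 198: σ(198) · μ(396/198) = 468 · -1 = -468
  d = 396: σ(396) · μ(396/396) = 1092 · 1 = 1092
Summing: (σ * μ)(396) = 0 + 0 + 0 + 0 + -12 + 0 + 0 + 28 + 39 + 0 + 0 + -91 + 0 + 144 + 0 + -336 + -468 + 1092 = 396.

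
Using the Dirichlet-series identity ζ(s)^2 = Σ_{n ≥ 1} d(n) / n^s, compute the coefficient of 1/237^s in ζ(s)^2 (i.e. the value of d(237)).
d(237) = 4

ζ(s)^2 = (Σ 1/m^s)(Σ 1/k^s). The coefficient of 1/n^s in the product is the number of ordered pairs (m, k) with mk = n, which equals d(n). For n = 237, divisors are [1, 3, 79, 237], so d(237) = 4.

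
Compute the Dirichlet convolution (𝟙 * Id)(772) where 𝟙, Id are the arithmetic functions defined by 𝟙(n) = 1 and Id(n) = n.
(𝟙 * Id)(772) = 1358

Divisors of 772: [1, 2, 4, 193, 386, 772]. For each d | 772:
  d = 1: 𝟙(1) · Id(772/1) = 1 · 772 = 772
  d = 2: 𝟙(2) · Id(772/2) = 1 · 386 = 386
  d = 4: 𝟙(4) · Id(772/4) = 1 · 193 = 193
  d = 193: 𝟙(193) · Id(772/193) = 1 · 4 = 4
  d = 386: 𝟙(386) · Id(772/386) = 1 · 2 = 2
  d = 772: 𝟙(772) · Id(772/772) = 1 · 1 = 1
Summing: (𝟙 * Id)(772) = 772 + 386 + 193 + 4 + 2 + 1 = 1358.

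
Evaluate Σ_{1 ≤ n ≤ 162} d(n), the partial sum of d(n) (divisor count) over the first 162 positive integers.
Σ_{n ≤ 162} d(n) = 856

Compute d(n) for each 1 ≤ n ≤ 162: d(1) = 1, d(2) = 2, d(3) = 2, d(4) = 3, d(5) = 2, d(6) = 4, d(7) = 2, d(8) = 4, d(9) = 3, d(10) = 4, d(11) = 2, d(12) = 6, d(13) = 2, d(14) = 4, d(15) = 4, d(16) = 5, d(17) = 2, d(18) = 6, d(19) = 2, d(20) = 6, d(21) = 4, d(22) = 4, d(23) = 2, d(24) = 8, d(25) = 3, d(26) = 4, d(27) = 4, d(28) = 6, d(29) = 2, d(30) = 8, d(31) = 2, d(32) = 6, d(33) = 4, d(34) = 4, d(35) = 4, d(36) = 9, d(37) = 2, d(38) = 4, d(39) = 4, d(40) = 8, d(41) = 2, d(42) = 8, d(43) = 2, d(44) = 6, d(45) = 6, d(46) = 4, d(47) = 2, d(48) = 10, d(49) = 3, d(50) = 6, d(51) = 4, d(52) = 6, d(53) = 2, d(54) = 8, d(55) = 4, d(56) = 8, d(57) = 4, d(58) = 4, d(59) = 2, d(60) = 12, d(61) = 2, d(62) = 4, d(63) = 6, d(64) = 7, d(65) = 4, d(66) = 8, d(67) = 2, d(68) = 6, d(69) = 4, d(70) = 8, d(71) = 2, d(72) = 12, d(73) = 2, d(74) = 4, d(75) = 6, d(76) = 6, d(77) = 4, d(78) = 8, d(79) = 2, d(80) = 10, d(81) = 5, d(82) = 4, d(83) = 2, d(84) = 12, d(85) = 4, d(86) = 4, d(87) = 4, d(88) = 8, d(89) = 2, d(90) = 12, d(91) = 4, d(92) = 6, d(93) = 4, d(94) = 4, d(95) = 4, d(96) = 12, d(97) = 2, d(98) = 6, d(99) = 6, d(100) = 9, d(101) = 2, d(102) = 8, d(103) = 2, d(104) = 8, d(105) = 8, d(106) = 4, d(107) = 2, d(108) = 12, d(109) = 2, d(110) = 8, d(111) = 4, d(112) = 10, d(113) = 2, d(114) = 8, d(115) = 4, d(116) = 6, d(117) = 6, d(118) = 4, d(119) = 4, d(120) = 16, d(121) = 3, d(122) = 4, d(123) = 4, d(124) = 6, d(125) = 4, d(126) = 12, d(127) = 2, d(128) = 8, d(129) = 4, d(130) = 8, d(131) = 2, d(132) = 12, d(133) = 4, d(134) = 4, d(135) = 8, d(136) = 8, d(137) = 2, d(138) = 8, d(139) = 2, d(140) = 12, d(141) = 4, d(142) = 4, d(143) = 4, d(144) = 15, d(145) = 4, d(146) = 4, d(147) = 6, d(148) = 6, d(149) = 2, d(150) = 12, d(151) = 2, d(152) = 8, d(153) = 6, d(154) = 8, d(155) = 4, d(156) = 12, d(157) = 2, d(158) = 4, d(159) = 4, d(160) = 12, d(161) = 4, d(162) = 10. Summing all 162 values: 856. (Dirichlet's divisor formula: Σ_{n ≤ x} d(n) = x ln(x) + (2γ − 1) x + O(√x). For x = 162, the asymptotic estimate is ≈ 849.21.)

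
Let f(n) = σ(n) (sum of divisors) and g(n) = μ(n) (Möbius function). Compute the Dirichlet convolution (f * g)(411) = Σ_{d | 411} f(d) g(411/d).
(σ * μ)(411) = 411

Divisors of 411: [1, 3, 137, 411]. For each d | 411:
  d = 1: σ(1) · μ(411/1) = 1 · 1 = 1
  d = 3: σ(3) · μ(411/3) = 4 · -1 = -4
  d = 137: σ(137) · μ(411/137) = 138 · -1 = -138
  d = 411: σ(411) · μ(411/411) = 552 · 1 = 552
Summing: (σ * μ)(411) = 1 + -4 + -138 + 552 = 411.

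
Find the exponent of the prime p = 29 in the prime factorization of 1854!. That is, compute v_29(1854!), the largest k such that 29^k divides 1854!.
v_29(1854!) = 65

Legendre's formula: v_p(n!) = Σ_{k ≥ 1} ⌊n / p^k⌋. For p = 29, n = 1854, the terms are:
  ⌊1854/29^1⌋ = ⌊1854/29⌋ = 63
  ⌊1854/29^2⌋ = ⌊1854/841⌋ = 2
(the next term ⌊1854/29^3⌋ = 0, terminating the sum). Summing: v_29(1854!) = 63 + 2 = 65.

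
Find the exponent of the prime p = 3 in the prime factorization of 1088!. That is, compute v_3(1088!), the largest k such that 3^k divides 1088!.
v_3(1088!) = 540

Legendre's formula: v_p(n!) = Σ_{k ≥ 1} ⌊n / p^k⌋. For p = 3, n = 1088, the terms are:
  ⌊1088/3^1⌋ = ⌊1088/3⌋ = 362
  ⌊1088/3^2⌋ = ⌊1088/9⌋ = 120
  ⌊1088/3^3⌋ = ⌊1088/27⌋ = 40
  ⌊1088/3^4⌋ = ⌊1088/81⌋ = 13
  ⌊1088/3^5⌋ = ⌊1088/243⌋ = 4
  ⌊1088/3^6⌋ = ⌊1088/729⌋ = 1
(the next term ⌊1088/3^7⌋ = 0, terminating the sum). Summing: v_3(1088!) = 362 + 120 + 40 + 13 + 4 + 1 = 540.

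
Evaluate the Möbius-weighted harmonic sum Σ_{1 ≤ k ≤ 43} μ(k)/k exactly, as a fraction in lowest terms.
Σ μ(k)/k = -137190436674212/6541380665835015

Values of μ(k) for 1 ≤ k ≤ 43: μ(1) = 1, μ(2) = -1, μ(3) = -1, μ(5) = -1, μ(6) = 1, μ(7) = -1, μ(10) = 1, μ(11) = -1, μ(13) = -1, μ(14) = 1, μ(15) = 1, μ(17) = -1, μ(19) = -1, μ(21) = 1, μ(22) = 1, μ(23) = -1, μ(26) = 1, μ(29) = -1, μ(30) = -1, μ(31) = -1, μ(33) = 1, μ(34) = 1, μ(35) = 1, μ(37) = -1, μ(38) = 1, μ(39) = 1, μ(41) = -1, μ(42) = -1, μ(43) = -1, with μ = 0 on non-squarefree integers. Summing μ(k)/k for k where μ(k) ≠ 0 gives -137190436674212/6541380665835015 ≈ -0.0210. (PNT ⟺ this sum → 0 as n → ∞.)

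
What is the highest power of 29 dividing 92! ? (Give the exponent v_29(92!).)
v_29(92!) = 3

Legendre's formula: v_p(n!) = Σ_{k ≥ 1} ⌊n / p^k⌋. For p = 29, n = 92, the terms are:
  ⌊92/29^1⌋ = ⌊92/29⌋ = 3
(the next term ⌊92/29^2⌋ = 0, terminating the sum). Summing: v_29(92!) = 3 = 3.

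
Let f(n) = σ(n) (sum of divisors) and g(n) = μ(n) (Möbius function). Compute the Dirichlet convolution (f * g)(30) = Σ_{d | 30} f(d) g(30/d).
(σ * μ)(30) = 30

Divisors of 30: [1, 2, 3, 5, 6, 10, 15, 30]. For each d | 30:
  d = 1: σ(1) · μ(30/1) = 1 · -1 = -1
  d = 2: σ(2) · μ(30/2) = 3 · 1 = 3
  d = 3: σ(3) · μ(30/3) = 4 · 1 = 4
  d = 5: σ(5) · μ(30/5) = 6 · 1 = 6
  d = 6: σ(6) · μ(30/6) = 12 · -1 = -12
  d = 10: σ(10) · μ(30/10) = 18 · -1 = -18
  d = 15: σ(15) · μ(30/15) = 24 · -1 = -24
  d = 30: σ(30) · μ(30/30) = 72 · 1 = 72
Summing: (σ * μ)(30) = -1 + 3 + 4 + 6 + -12 + -18 + -24 + 72 = 30.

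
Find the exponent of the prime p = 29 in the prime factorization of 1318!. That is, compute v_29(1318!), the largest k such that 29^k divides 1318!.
v_29(1318!) = 46

Legendre's formula: v_p(n!) = Σ_{k ≥ 1} ⌊n / p^k⌋. For p = 29, n = 1318, the terms are:
  ⌊1318/29^1⌋ = ⌊1318/29⌋ = 45
  ⌊1318/29^2⌋ = ⌊1318/841⌋ = 1
(the next term ⌊1318/29^3⌋ = 0, terminating the sum). Summing: v_29(1318!) = 45 + 1 = 46.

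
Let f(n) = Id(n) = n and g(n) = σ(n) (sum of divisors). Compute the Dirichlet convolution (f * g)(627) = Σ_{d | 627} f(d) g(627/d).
(Id * σ)(627) = 6279

Divisors of 627: [1, 3, 11, 19, 33, 57, 209, 627]. For each d | 627:
  d = 1: Id(1) · σ(627/1) = 1 · 960 = 960
  d = 3: Id(3) · σ(627/3) = 3 · 240 = 720
  d = 11: Id(11) · σ(627/11) = 11 · 80 = 880
  d = 19: Id(19) · σ(627/19) = 19 · 48 = 912
  d = 33: Id(33) · σ(627/33) = 33 · 20 = 660
  d = 57: Id(57) · σ(627/57) = 57 · 12 = 684
  d = 209: Id(209) · σ(627/209) = 209 · 4 = 836
  d = 627: Id(627) · σ(627/627) = 627 · 1 = 627
Summing: (Id * σ)(627) = 960 + 720 + 880 + 912 + 660 + 684 + 836 + 627 = 6279.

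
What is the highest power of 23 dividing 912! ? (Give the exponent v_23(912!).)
v_23(912!) = 40

Legendre's formula: v_p(n!) = Σ_{k ≥ 1} ⌊n / p^k⌋. For p = 23, n = 912, the terms are:
  ⌊912/23^1⌋ = ⌊912/23⌋ = 39
  ⌊912/23^2⌋ = ⌊912/529⌋ = 1
(the next term ⌊912/23^3⌋ = 0, terminating the sum). Summing: v_23(912!) = 39 + 1 = 40.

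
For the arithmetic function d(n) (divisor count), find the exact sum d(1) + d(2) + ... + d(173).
Σ_{n ≤ 173} d(n) = 919

Compute d(n) for each 1 ≤ n ≤ 173: d(1) = 1, d(2) = 2, d(3) = 2, d(4) = 3, d(5) = 2, d(6) = 4, d(7) = 2, d(8) = 4, d(9) = 3, d(10) = 4, d(11) = 2, d(12) = 6, d(13) = 2, d(14) = 4, d(15) = 4, d(16) = 5, d(17) = 2, d(18) = 6, d(19) = 2, d(20) = 6, d(21) = 4, d(22) = 4, d(23) = 2, d(24) = 8, d(25) = 3, d(26) = 4, d(27) = 4, d(28) = 6, d(29) = 2, d(30) = 8, d(31) = 2, d(32) = 6, d(33) = 4, d(34) = 4, d(35) = 4, d(36) = 9, d(37) = 2, d(38) = 4, d(39) = 4, d(40) = 8, d(41) = 2, d(42) = 8, d(43) = 2, d(44) = 6, d(45) = 6, d(46) = 4, d(47) = 2, d(48) = 10, d(49) = 3, d(50) = 6, d(51) = 4, d(52) = 6, d(53) = 2, d(54) = 8, d(55) = 4, d(56) = 8, d(57) = 4, d(58) = 4, d(59) = 2, d(60) = 12, d(61) = 2, d(62) = 4, d(63) = 6, d(64) = 7, d(65) = 4, d(66) = 8, d(67) = 2, d(68) = 6, d(69) = 4, d(70) = 8, d(71) = 2, d(72) = 12, d(73) = 2, d(74) = 4, d(75) = 6, d(76) = 6, d(77) = 4, d(78) = 8, d(79) = 2, d(80) = 10, d(81) = 5, d(82) = 4, d(83) = 2, d(84) = 12, d(85) = 4, d(86) = 4, d(87) = 4, d(88) = 8, d(89) = 2, d(90) = 12, d(91) = 4, d(92) = 6, d(93) = 4, d(94) = 4, d(95) = 4, d(96) = 12, d(97) = 2, d(98) = 6, d(99) = 6, d(100) = 9, d(101) = 2, d(102) = 8, d(103) = 2, d(104) = 8, d(105) = 8, d(106) = 4, d(107) = 2, d(108) = 12, d(109) = 2, d(110) = 8, d(111) = 4, d(112) = 10, d(113) = 2, d(114) = 8, d(115) = 4, d(116) = 6, d(117) = 6, d(118) = 4, d(119) = 4, d(120) = 16, d(121) = 3, d(122) = 4, d(123) = 4, d(124) = 6, d(125) = 4, d(126) = 12, d(127) = 2, d(128) = 8, d(129) = 4, d(130) = 8, d(131) = 2, d(132) = 12, d(133) = 4, d(134) = 4, d(135) = 8, d(136) = 8, d(137) = 2, d(138) = 8, d(139) = 2, d(140) = 12, d(141) = 4, d(142) = 4, d(143) = 4, d(144) = 15, d(145) = 4, d(146) = 4, d(147) = 6, d(148) = 6, d(149) = 2, d(150) = 12, d(151) = 2, d(152) = 8, d(153) = 6, d(154) = 8, d(155) = 4, d(156) = 12, d(157) = 2, d(158) = 4, d(159) = 4, d(160) = 12, d(161) = 4, d(162) = 10, d(163) = 2, d(164) = 6, d(165) = 8, d(166) = 4, d(167) = 2, d(168) = 16, d(169) = 3, d(170) = 8, d(171) = 6, d(172) = 6, d(173) = 2. Summing all 173 values: 919. (Dirichlet's divisor formula: Σ_{n ≤ x} d(n) = x ln(x) + (2γ − 1) x + O(√x). For x = 173, the asymptotic estimate is ≈ 918.24.)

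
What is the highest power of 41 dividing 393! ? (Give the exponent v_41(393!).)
v_41(393!) = 9

Legendre's formula: v_p(n!) = Σ_{k ≥ 1} ⌊n / p^k⌋. For p = 41, n = 393, the terms are:
  ⌊393/41^1⌋ = ⌊393/41⌋ = 9
(the next term ⌊393/41^2⌋ = 0, terminating the sum). Summing: v_41(393!) = 9 = 9.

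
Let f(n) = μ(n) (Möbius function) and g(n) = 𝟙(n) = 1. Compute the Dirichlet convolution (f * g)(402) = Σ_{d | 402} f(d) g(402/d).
(μ * 𝟙)(402) = 0

Divisors of 402: [1, 2, 3, 6, 67, 134, 201, 402]. For each d | 402:
  d = 1: μ(1) · 𝟙(402/1) = 1 · 1 = 1
  d = 2: μ(2) · 𝟙(402/2) = -1 · 1 = -1
  d = 3: μ(3) · 𝟙(402/3) = -1 · 1 = -1
  d = 6: μ(6) · 𝟙(402/6) = 1 · 1 = 1
  d = 67: μ(67) · 𝟙(402/67) = -1 · 1 = -1
  d = 134: μ(134) · 𝟙(402/134) = 1 · 1 = 1
  d = 201: μ(201) · 𝟙(402/201) = 1 · 1 = 1
  d = 402: μ(402) · 𝟙(402/402) = -1 · 1 = -1
Summing: (μ * 𝟙)(402) = 1 + -1 + -1 + 1 + -1 + 1 + 1 + -1 = 0.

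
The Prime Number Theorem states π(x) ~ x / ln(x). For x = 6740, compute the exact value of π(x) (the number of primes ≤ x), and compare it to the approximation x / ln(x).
π(6740) = 869;  x/ln(x) ≈ 764.54;  relative error ≈ 12.02%.

Directly count primes up to 6740: π(6740) = 869. The PNT approximation gives 6740/ln(6740) ≈ 6740/8.81582 ≈ 764.54. Relative error (π(x) − x/ln(x)) / π(x) ≈ 12.02%; the approximation is known to undercount slightly (Li(x) is a better estimate).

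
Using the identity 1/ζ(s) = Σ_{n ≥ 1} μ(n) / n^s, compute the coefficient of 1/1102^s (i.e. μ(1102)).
μ(1102) = -1

Factor n = 1102 = 2 · 19 · 29. μ(n) = 0 if any exponent ≥ 2 (not squarefree); otherwise μ(n) = (−1)^{ω(n)} where ω(n) is the number of distinct prime factors. Applying: μ(1102) = -1.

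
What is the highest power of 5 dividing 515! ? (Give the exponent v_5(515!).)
v_5(515!) = 127

Legendre's formula: v_p(n!) = Σ_{k ≥ 1} ⌊n / p^k⌋. For p = 5, n = 515, the terms are:
  ⌊515/5^1⌋ = ⌊515/5⌋ = 103
  ⌊515/5^2⌋ = ⌊515/25⌋ = 20
  ⌊515/5^3⌋ = ⌊515/125⌋ = 4
(the next term ⌊515/5^4⌋ = 0, terminating the sum). Summing: v_5(515!) = 103 + 20 + 4 = 127.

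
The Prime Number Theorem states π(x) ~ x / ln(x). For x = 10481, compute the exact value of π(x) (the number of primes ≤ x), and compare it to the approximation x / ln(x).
π(10481) = 1282;  x/ln(x) ≈ 1132.19;  relative error ≈ 11.69%.

Directly count primes up to 10481: π(10481) = 1282. The PNT approximation gives 10481/ln(10481) ≈ 10481/9.25732 ≈ 1132.19. Relative error (π(x) − x/ln(x)) / π(x) ≈ 11.69%; the approximation is known to undercount slightly (Li(x) is a better estimate).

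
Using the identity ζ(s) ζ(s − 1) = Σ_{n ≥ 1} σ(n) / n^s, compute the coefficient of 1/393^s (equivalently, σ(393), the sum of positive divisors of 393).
σ(393) = 528

In the product (Σ m^0/m^s)(Σ k / k^s) = Σ (Σ_{d | n} d) / n^s, the coefficient of 1/n^s is σ(n) = Σ_{d | n} d. For n = 393, divisors are [1, 3, 131, 393]; summing: σ(393) = 528.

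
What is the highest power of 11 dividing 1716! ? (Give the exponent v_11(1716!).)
v_11(1716!) = 171

Legendre's formula: v_p(n!) = Σ_{k ≥ 1} ⌊n / p^k⌋. For p = 11, n = 1716, the terms are:
  ⌊1716/11^1⌋ = ⌊1716/11⌋ = 156
  ⌊1716/11^2⌋ = ⌊1716/121⌋ = 14
  ⌊1716/11^3⌋ = ⌊1716/1331⌋ = 1
(the next term ⌊1716/11^4⌋ = 0, terminating the sum). Summing: v_11(1716!) = 156 + 14 + 1 = 171.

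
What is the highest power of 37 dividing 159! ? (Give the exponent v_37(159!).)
v_37(159!) = 4

Legendre's formula: v_p(n!) = Σ_{k ≥ 1} ⌊n / p^k⌋. For p = 37, n = 159, the terms are:
  ⌊159/37^1⌋ = ⌊159/37⌋ = 4
(the next term ⌊159/37^2⌋ = 0, terminating the sum). Summing: v_37(159!) = 4 = 4.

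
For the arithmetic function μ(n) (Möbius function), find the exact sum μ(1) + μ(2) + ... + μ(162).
Σ_{n ≤ 162} μ(n) = 1

Compute μ(n) for each 1 ≤ n ≤ 162: μ(1) = 1, μ(2) = -1, μ(3) = -1, μ(4) = 0, μ(5) = -1, μ(6) = 1, μ(7) = -1, μ(8) = 0, μ(9) = 0, μ(10) = 1, μ(11) = -1, μ(12) = 0, μ(13) = -1, μ(14) = 1, μ(15) = 1, μ(16) = 0, μ(17) = -1, μ(18) = 0, μ(19) = -1, μ(20) = 0, μ(21) = 1, μ(22) = 1, μ(23) = -1, μ(24) = 0, μ(25) = 0, μ(26) = 1, μ(27) = 0, μ(28) = 0, μ(29) = -1, μ(30) = -1, μ(31) = -1, μ(32) = 0, μ(33) = 1, μ(34) = 1, μ(35) = 1, μ(36) = 0, μ(37) = -1, μ(38) = 1, μ(39) = 1, μ(40) = 0, μ(41) = -1, μ(42) = -1, μ(43) = -1, μ(44) = 0, μ(45) = 0, μ(46) = 1, μ(47) = -1, μ(48) = 0, μ(49) = 0, μ(50) = 0, μ(51) = 1, μ(52) = 0, μ(53) = -1, μ(54) = 0, μ(55) = 1, μ(56) = 0, μ(57) = 1, μ(58) = 1, μ(59) = -1, μ(60) = 0, μ(61) = -1, μ(62) = 1, μ(63) = 0, μ(64) = 0, μ(65) = 1, μ(66) = -1, μ(67) = -1, μ(68) = 0, μ(69) = 1, μ(70) = -1, μ(71) = -1, μ(72) = 0, μ(73) = -1, μ(74) = 1, μ(75) = 0, μ(76) = 0, μ(77) = 1, μ(78) = -1, μ(79) = -1, μ(80) = 0, μ(81) = 0, μ(82) = 1, μ(83) = -1, μ(84) = 0, μ(85) = 1, μ(86) = 1, μ(87) = 1, μ(88) = 0, μ(89) = -1, μ(90) = 0, μ(91) = 1, μ(92) = 0, μ(93) = 1, μ(94) = 1, μ(95) = 1, μ(96) = 0, μ(97) = -1, μ(98) = 0, μ(99) = 0, μ(100) = 0, μ(101) = -1, μ(102) = -1, μ(103) = -1, μ(104) = 0, μ(105) = -1, μ(106) = 1, μ(107) = -1, μ(108) = 0, μ(109) = -1, μ(110) = -1, μ(111) = 1, μ(112) = 0, μ(113) = -1, μ(114) = -1, μ(115) = 1, μ(116) = 0, μ(117) = 0, μ(118) = 1, μ(119) = 1, μ(120) = 0, μ(121) = 0, μ(122) = 1, μ(123) = 1, μ(124) = 0, μ(125) = 0, μ(126) = 0, μ(127) = -1, μ(128) = 0, μ(129) = 1, μ(130) = -1, μ(131) = -1, μ(132) = 0, μ(133) = 1, μ(134) = 1, μ(135) = 0, μ(136) = 0, μ(137) = -1, μ(138) = -1, μ(139) = -1, μ(140) = 0, μ(141) = 1, μ(142) = 1, μ(143) = 1, μ(144) = 0, μ(145) = 1, μ(146) = 1, μ(147) = 0, μ(148) = 0, μ(149) = -1, μ(150) = 0, μ(151) = -1, μ(152) = 0, μ(153) = 0, μ(154) = -1, μ(155) = 1, μ(156) = 0, μ(157) = -1, μ(158) = 1, μ(159) = 1, μ(160) = 0, μ(161) = 1, μ(162) = 0. Summing all 162 values: 1. (Mertens function M(x) = Σ_{n ≤ x} μ(n); on average M(x) should be small (PNT ⟺ M(x) = o(x)).)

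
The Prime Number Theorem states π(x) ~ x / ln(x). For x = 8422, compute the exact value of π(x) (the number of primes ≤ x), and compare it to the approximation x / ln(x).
π(8422) = 1052;  x/ln(x) ≈ 931.78;  relative error ≈ 11.43%.

Directly count primes up to 8422: π(8422) = 1052. The PNT approximation gives 8422/ln(8422) ≈ 8422/9.03860 ≈ 931.78. Relative error (π(x) − x/ln(x)) / π(x) ≈ 11.43%; the approximation is known to undercount slightly (Li(x) is a better estimate).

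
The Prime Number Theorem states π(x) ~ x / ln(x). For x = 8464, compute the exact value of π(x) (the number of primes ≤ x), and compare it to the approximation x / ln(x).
π(8464) = 1058;  x/ln(x) ≈ 935.91;  relative error ≈ 11.54%.

Directly count primes up to 8464: π(8464) = 1058. The PNT approximation gives 8464/ln(8464) ≈ 8464/9.04358 ≈ 935.91. Relative error (π(x) − x/ln(x)) / π(x) ≈ 11.54%; the approximation is known to undercount slightly (Li(x) is a better estimate).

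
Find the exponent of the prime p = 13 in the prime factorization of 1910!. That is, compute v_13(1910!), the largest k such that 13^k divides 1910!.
v_13(1910!) = 157

Legendre's formula: v_p(n!) = Σ_{k ≥ 1} ⌊n / p^k⌋. For p = 13, n = 1910, the terms are:
  ⌊1910/13^1⌋ = ⌊1910/13⌋ = 146
  ⌊1910/13^2⌋ = ⌊1910/169⌋ = 11
(the next term ⌊1910/13^3⌋ = 0, terminating the sum). Summing: v_13(1910!) = 146 + 11 = 157.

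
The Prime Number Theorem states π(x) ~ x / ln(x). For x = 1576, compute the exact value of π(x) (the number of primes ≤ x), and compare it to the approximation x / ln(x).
π(1576) = 248;  x/ln(x) ≈ 214.05;  relative error ≈ 13.69%.

Directly count primes up to 1576: π(1576) = 248. The PNT approximation gives 1576/ln(1576) ≈ 1576/7.36265 ≈ 214.05. Relative error (π(x) − x/ln(x)) / π(x) ≈ 13.69%; the approximation is known to undercount slightly (Li(x) is a better estimate).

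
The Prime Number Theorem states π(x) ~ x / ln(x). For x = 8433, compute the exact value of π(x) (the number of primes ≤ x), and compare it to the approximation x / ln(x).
π(8433) = 1055;  x/ln(x) ≈ 932.86;  relative error ≈ 11.58%.

Directly count primes up to 8433: π(8433) = 1055. The PNT approximation gives 8433/ln(8433) ≈ 8433/9.03991 ≈ 932.86. Relative error (π(x) − x/ln(x)) / π(x) ≈ 11.58%; the approximation is known to undercount slightly (Li(x) is a better estimate).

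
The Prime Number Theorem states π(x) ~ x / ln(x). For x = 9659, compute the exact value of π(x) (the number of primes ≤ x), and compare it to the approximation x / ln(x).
π(9659) = 1192;  x/ln(x) ≈ 1052.68;  relative error ≈ 11.69%.

Directly count primes up to 9659: π(9659) = 1192. The PNT approximation gives 9659/ln(9659) ≈ 9659/9.17565 ≈ 1052.68. Relative error (π(x) − x/ln(x)) / π(x) ≈ 11.69%; the approximation is known to undercount slightly (Li(x) is a better estimate).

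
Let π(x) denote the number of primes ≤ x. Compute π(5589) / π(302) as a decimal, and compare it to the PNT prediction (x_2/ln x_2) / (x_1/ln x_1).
π(5589)/π(302) = 737/62 ≈ 11.8871;  PNT prediction ≈ 12.2478.

π(302) = 62 and π(5589) = 737, so π(5589)/π(302) ≈ 11.8871. The PNT-predicted ratio is (5589/ln(5589)) / (302/ln(302)) ≈ 12.2478. The two agree to within a few percent, as expected.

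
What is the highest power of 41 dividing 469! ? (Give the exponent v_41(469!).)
v_41(469!) = 11

Legendre's formula: v_p(n!) = Σ_{k ≥ 1} ⌊n / p^k⌋. For p = 41, n = 469, the terms are:
  ⌊469/41^1⌋ = ⌊469/41⌋ = 11
(the next term ⌊469/41^2⌋ = 0, terminating the sum). Summing: v_41(469!) = 11 = 11.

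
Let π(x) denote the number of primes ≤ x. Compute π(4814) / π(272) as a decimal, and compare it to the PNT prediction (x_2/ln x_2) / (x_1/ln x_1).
π(4814)/π(272) = 648/58 ≈ 11.1724;  PNT prediction ≈ 11.7008.

π(272) = 58 and π(4814) = 648, so π(4814)/π(272) ≈ 11.1724. The PNT-predicted ratio is (4814/ln(4814)) / (272/ln(272)) ≈ 11.7008. The two agree to within a few percent, as expected.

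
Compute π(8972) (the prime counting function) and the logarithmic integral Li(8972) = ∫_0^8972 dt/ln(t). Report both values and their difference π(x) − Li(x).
π(8972) = 1116;  Li(8972) ≈ 1133.87;  π(x) − Li(x) ≈ -17.87.

Direct count of primes ≤ 8972 gives π(8972) = 1116. Numerical evaluation of the logarithmic integral gives Li(8972) ≈ 1133.87. The difference π(x) − Li(x) ≈ -17.87 is typically negative for small/moderate x (Li(x) overestimates), though Littlewood's theorem shows this sign changes infinitely often.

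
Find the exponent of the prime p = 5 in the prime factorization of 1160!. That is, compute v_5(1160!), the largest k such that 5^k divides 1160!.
v_5(1160!) = 288

Legendre's formula: v_p(n!) = Σ_{k ≥ 1} ⌊n / p^k⌋. For p = 5, n = 1160, the terms are:
  ⌊1160/5^1⌋ = ⌊1160/5⌋ = 232
  ⌊1160/5^2⌋ = ⌊1160/25⌋ = 46
  ⌊1160/5^3⌋ = ⌊1160/125⌋ = 9
  ⌊1160/5^4⌋ = ⌊1160/625⌋ = 1
(the next term ⌊1160/5^5⌋ = 0, terminating the sum). Summing: v_5(1160!) = 232 + 46 + 9 + 1 = 288.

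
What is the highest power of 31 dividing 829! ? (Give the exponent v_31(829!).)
v_31(829!) = 26

Legendre's formula: v_p(n!) = Σ_{k ≥ 1} ⌊n / p^k⌋. For p = 31, n = 829, the terms are:
  ⌊829/31^1⌋ = ⌊829/31⌋ = 26
(the next term ⌊829/31^2⌋ = 0, terminating the sum). Summing: v_31(829!) = 26 = 26.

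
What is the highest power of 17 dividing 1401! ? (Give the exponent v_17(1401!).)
v_17(1401!) = 86

Legendre's formula: v_p(n!) = Σ_{k ≥ 1} ⌊n / p^k⌋. For p = 17, n = 1401, the terms are:
  ⌊1401/17^1⌋ = ⌊1401/17⌋ = 82
  ⌊1401/17^2⌋ = ⌊1401/289⌋ = 4
(the next term ⌊1401/17^3⌋ = 0, terminating the sum). Summing: v_17(1401!) = 82 + 4 = 86.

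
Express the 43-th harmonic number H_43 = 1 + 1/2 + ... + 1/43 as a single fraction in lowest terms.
H_43 = 532145396070491417/122332313750680800

Direct summation: H_43 = 1 + 1/2 + ... + 1/43. The least common denominator is lcm(1, ..., 43) = 9419588158802421600; over this denominator the numerator is 9419588158802421600 + 4709794079401210800 + 3139862719600807200 + 2354897039700605400 + 1883917631760484320 + 1569931359800403600 + 1345655451257488800 + 1177448519850302700 + 1046620906533602400 + 941958815880242160 + 856326196254765600 + 784965679900201800 + 724583704523263200 + 672827725628744400 + 627972543920161440 + 588724259925151350 + 554093421106024800 + 523310453266801200 + 495767797831706400 + 470979407940121080 + 448551817085829600 + 428163098127382800 + 409547311252279200 + 392482839950100900 + 376783526352096864 + 362291852261631600 + 348873635511200800 + 336413862814372200 + 324813384786290400 + 313986271960080720 + 303857682542013600 + 294362129962575675 + 285442065418255200 + 277046710553012400 + 269131090251497760 + 261655226633400600 + 254583463751416800 + 247883898915853200 + 241527901507754400 + 235489703970060540 + 229746052653717600 + 224275908542914800 + 219060189739591200 = 40975195497427839109, so H_43 = 40975195497427839109/9419588158802421600; reducing by gcd(40975195497427839109, 9419588158802421600) = 77 gives 532145396070491417/122332313750680800 ≈ 4.35000. (The PNT-adjacent estimate ln(43) + γ ≈ 4.33842 matches within O(1/n).)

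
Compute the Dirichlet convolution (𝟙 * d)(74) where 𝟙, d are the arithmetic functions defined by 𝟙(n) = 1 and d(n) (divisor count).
(𝟙 * d)(74) = 9

Divisors of 74: [1, 2, 37, 74]. For each d | 74:
  d = 1: 𝟙(1) · d(74/1) = 1 · 4 = 4
  d = 2: 𝟙(2) · d(74/2) = 1 · 2 = 2
  d = 37: 𝟙(37) · d(74/37) = 1 · 2 = 2
  d = 74: 𝟙(74) · d(74/74) = 1 · 1 = 1
Summing: (𝟙 * d)(74) = 4 + 2 + 2 + 1 = 9.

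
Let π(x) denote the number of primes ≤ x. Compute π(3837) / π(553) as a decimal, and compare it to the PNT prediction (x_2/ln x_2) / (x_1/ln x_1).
π(3837)/π(553) = 532/101 ≈ 5.2673;  PNT prediction ≈ 5.3098.

π(553) = 101 and π(3837) = 532, so π(3837)/π(553) ≈ 5.2673. The PNT-predicted ratio is (3837/ln(3837)) / (553/ln(553)) ≈ 5.3098. The two agree to within a few percent, as expected.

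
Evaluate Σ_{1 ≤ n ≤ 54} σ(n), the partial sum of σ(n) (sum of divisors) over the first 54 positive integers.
Σ_{n ≤ 54} σ(n) = 2424

Compute σ(n) for each 1 ≤ n ≤ 54: σ(1) = 1, σ(2) = 3, σ(3) = 4, σ(4) = 7, σ(5) = 6, σ(6) = 12, σ(7) = 8, σ(8) = 15, σ(9) = 13, σ(10) = 18, σ(11) = 12, σ(12) = 28, σ(13) = 14, σ(14) = 24, σ(15) = 24, σ(16) = 31, σ(17) = 18, σ(18) = 39, σ(19) = 20, σ(20) = 42, σ(21) = 32, σ(22) = 36, σ(23) = 24, σ(24) = 60, σ(25) = 31, σ(26) = 42, σ(27) = 40, σ(28) = 56, σ(29) = 30, σ(30) = 72, σ(31) = 32, σ(32) = 63, σ(33) = 48, σ(34) = 54, σ(35) = 48, σ(36) = 91, σ(37) = 38, σ(38) = 60, σ(39) = 56, σ(40) = 90, σ(41) = 42, σ(42) = 96, σ(43) = 44, σ(44) = 84, σ(45) = 78, σ(46) = 72, σ(47) = 48, σ(48) = 124, σ(49) = 57, σ(50) = 93, σ(51) = 72, σ(52) = 98, σ(53) = 54, σ(54) = 120. Summing all 54 values: 2424. (Average order: Σ_{n ≤ x} σ(n) ~ (π²/12) x². For x = 54, (π²/12)·54² ≈ 2398.31.)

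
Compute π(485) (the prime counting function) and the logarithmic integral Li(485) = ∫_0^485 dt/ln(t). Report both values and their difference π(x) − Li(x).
π(485) = 92;  Li(485) ≈ 99.37;  π(x) − Li(x) ≈ -7.37.

Direct count of primes ≤ 485 gives π(485) = 92. Numerical evaluation of the logarithmic integral gives Li(485) ≈ 99.37. The difference π(x) − Li(x) ≈ -7.37 is typically negative for small/moderate x (Li(x) overestimates), though Littlewood's theorem shows this sign changes infinitely often.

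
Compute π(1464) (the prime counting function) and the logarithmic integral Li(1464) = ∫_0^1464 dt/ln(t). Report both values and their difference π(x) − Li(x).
π(1464) = 232;  Li(1464) ≈ 242.88;  π(x) − Li(x) ≈ -10.88.

Direct count of primes ≤ 1464 gives π(1464) = 232. Numerical evaluation of the logarithmic integral gives Li(1464) ≈ 242.88. The difference π(x) − Li(x) ≈ -10.88 is typically negative for small/moderate x (Li(x) overestimates), though Littlewood's theorem shows this sign changes infinitely often.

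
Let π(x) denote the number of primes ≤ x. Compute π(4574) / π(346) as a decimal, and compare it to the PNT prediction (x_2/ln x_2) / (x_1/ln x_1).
π(4574)/π(346) = 619/68 ≈ 9.1029;  PNT prediction ≈ 9.1702.

π(346) = 68 and π(4574) = 619, so π(4574)/π(346) ≈ 9.1029. The PNT-predicted ratio is (4574/ln(4574)) / (346/ln(346)) ≈ 9.1702. The two agree to within a few percent, as expected.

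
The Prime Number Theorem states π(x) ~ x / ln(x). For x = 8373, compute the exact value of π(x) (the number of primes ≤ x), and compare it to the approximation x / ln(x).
π(8373) = 1048;  x/ln(x) ≈ 926.96;  relative error ≈ 11.55%.

Directly count primes up to 8373: π(8373) = 1048. The PNT approximation gives 8373/ln(8373) ≈ 8373/9.03277 ≈ 926.96. Relative error (π(x) − x/ln(x)) / π(x) ≈ 11.55%; the approximation is known to undercount slightly (Li(x) is a better estimate).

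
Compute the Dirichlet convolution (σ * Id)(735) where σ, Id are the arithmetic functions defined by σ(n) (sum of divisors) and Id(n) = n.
(σ * Id)(735) = 12474

Divisors of 735: [1, 3, 5, 7, 15, 21, 35, 49, 105, 147, 245, 735]. For each d | 735:
  d = 1: σ(1) · Id(735/1) = 1 · 735 = 735
  d = 3: σ(3) · Id(735/3) = 4 · 245 = 980
  d = 5: σ(5) · Id(735/5) = 6 · 147 = 882
  d = 7: σ(7) · Id(735/7) = 8 · 105 = 840
  d = 15: σ(15) · Id(735/15) = 24 · 49 = 1176
  d = 21: σ(21) · Id(735/21) = 32 · 35 = 1120
  d = 35: σ(35) · Id(735/35) = 48 · 21 = 1008
  d = 49: σ(49) · Id(735/49) = 57 · 15 = 855
  d = 105: σ(105) · Id(735/105) = 192 · 7 = 1344
  d = 147: σ(147) · Id(735/147) = 228 · 5 = 1140
  d = 245: σ(245) · Id(735/245) = 342 · 3 = 1026
  d = 735: σ(735) · Id(735/735) = 1368 · 1 = 1368
Summing: (σ * Id)(735) = 735 + 980 + 882 + 840 + 1176 + 1120 + 1008 + 855 + 1344 + 1140 + 1026 + 1368 = 12474.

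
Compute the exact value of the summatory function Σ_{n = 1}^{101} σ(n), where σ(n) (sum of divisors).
Σ_{n ≤ 101} σ(n) = 8401

Compute σ(n) for each 1 ≤ n ≤ 101: σ(1) = 1, σ(2) = 3, σ(3) = 4, σ(4) = 7, σ(5) = 6, σ(6) = 12, σ(7) = 8, σ(8) = 15, σ(9) = 13, σ(10) = 18, σ(11) = 12, σ(12) = 28, σ(13) = 14, σ(14) = 24, σ(15) = 24, σ(16) = 31, σ(17) = 18, σ(18) = 39, σ(19) = 20, σ(20) = 42, σ(21) = 32, σ(22) = 36, σ(23) = 24, σ(24) = 60, σ(25) = 31, σ(26) = 42, σ(27) = 40, σ(28) = 56, σ(29) = 30, σ(30) = 72, σ(31) = 32, σ(32) = 63, σ(33) = 48, σ(34) = 54, σ(35) = 48, σ(36) = 91, σ(37) = 38, σ(38) = 60, σ(39) = 56, σ(40) = 90, σ(41) = 42, σ(42) = 96, σ(43) = 44, σ(44) = 84, σ(45) = 78, σ(46) = 72, σ(47) = 48, σ(48) = 124, σ(49) = 57, σ(50) = 93, σ(51) = 72, σ(52) = 98, σ(53) = 54, σ(54) = 120, σ(55) = 72, σ(56) = 120, σ(57) = 80, σ(58) = 90, σ(59) = 60, σ(60) = 168, σ(61) = 62, σ(62) = 96, σ(63) = 104, σ(64) = 127, σ(65) = 84, σ(66) = 144, σ(67) = 68, σ(68) = 126, σ(69) = 96, σ(70) = 144, σ(71) = 72, σ(72) = 195, σ(73) = 74, σ(74) = 114, σ(75) = 124, σ(76) = 140, σ(77) = 96, σ(78) = 168, σ(79) = 80, σ(80) = 186, σ(81) = 121, σ(82) = 126, σ(83) = 84, σ(84) = 224, σ(85) = 108, σ(86) = 132, σ(87) = 120, σ(88) = 180, σ(89) = 90, σ(90) = 234, σ(91) = 112, σ(92) = 168, σ(93) = 128, σ(94) = 144, σ(95) = 120, σ(96) = 252, σ(97) = 98, σ(98) = 171, σ(99) = 156, σ(100) = 217, σ(101) = 102. Summing all 101 values: 8401. (Average order: Σ_{n ≤ x} σ(n) ~ (π²/12) x². For x = 101, (π²/12)·101² ≈ 8389.99.)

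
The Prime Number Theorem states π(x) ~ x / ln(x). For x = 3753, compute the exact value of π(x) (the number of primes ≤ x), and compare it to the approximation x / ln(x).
π(3753) = 522;  x/ln(x) ≈ 456.00;  relative error ≈ 12.64%.

Directly count primes up to 3753: π(3753) = 522. The PNT approximation gives 3753/ln(3753) ≈ 3753/8.23031 ≈ 456.00. Relative error (π(x) − x/ln(x)) / π(x) ≈ 12.64%; the approximation is known to undercount slightly (Li(x) is a better estimate).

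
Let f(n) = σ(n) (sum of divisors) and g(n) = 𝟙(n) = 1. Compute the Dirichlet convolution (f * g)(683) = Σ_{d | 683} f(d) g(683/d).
(σ * 𝟙)(683) = 685

Divisors of 683: [1, 683]. For each d | 683:
  d = 1: σ(1) · 𝟙(683/1) = 1 · 1 = 1
  d = 683: σ(683) · 𝟙(683/683) = 684 · 1 = 684
Summing: (σ * 𝟙)(683) = 1 + 684 = 685.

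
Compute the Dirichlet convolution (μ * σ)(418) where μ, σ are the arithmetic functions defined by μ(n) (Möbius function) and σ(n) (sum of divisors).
(μ * σ)(418) = 418

Divisors of 418: [1, 2, 11, 19, 22, 38, 209, 418]. For each d | 418:
  d = 1: μ(1) · σ(418/1) = 1 · 720 = 720
  d = 2: μ(2) · σ(418/2) = -1 · 240 = -240
  d = 11: μ(11) · σ(418/11) = -1 · 60 = -60
  d = 19: μ(19) · σ(418/19) = -1 · 36 = -36
  d = 22: μ(22) · σ(418/22) = 1 · 20 = 20
  d = 38: μ(38) · σ(418/38) = 1 · 12 = 12
  d = 209: μ(209) · σ(418/209) = 1 · 3 = 3
  d = 418: μ(418) · σ(418/418) = -1 · 1 = -1
Summing: (μ * σ)(418) = 720 + -240 + -60 + -36 + 20 + 12 + 3 + -1 = 418.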